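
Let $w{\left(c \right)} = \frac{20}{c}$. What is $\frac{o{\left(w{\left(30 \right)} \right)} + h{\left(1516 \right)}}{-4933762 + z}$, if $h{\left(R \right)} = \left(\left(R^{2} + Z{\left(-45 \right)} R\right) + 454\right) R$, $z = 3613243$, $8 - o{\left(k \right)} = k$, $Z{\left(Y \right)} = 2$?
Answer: $- \frac{10468322638}{3961557} \approx -2642.5$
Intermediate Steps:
$o{\left(k \right)} = 8 - k$
$h{\left(R \right)} = R \left(454 + R^{2} + 2 R\right)$ ($h{\left(R \right)} = \left(\left(R^{2} + 2 R\right) + 454\right) R = \left(454 + R^{2} + 2 R\right) R = R \left(454 + R^{2} + 2 R\right)$)
$\frac{o{\left(w{\left(30 \right)} \right)} + h{\left(1516 \right)}}{-4933762 + z} = \frac{\left(8 - \frac{20}{30}\right) + 1516 \left(454 + 1516^{2} + 2 \cdot 1516\right)}{-4933762 + 3613243} = \frac{\left(8 - 20 \cdot \frac{1}{30}\right) + 1516 \left(454 + 2298256 + 3032\right)}{-1320519} = \left(\left(8 - \frac{2}{3}\right) + 1516 \cdot 2301742\right) \left(- \frac{1}{1320519}\right) = \left(\left(8 - \frac{2}{3}\right) + 3489440872\right) \left(- \frac{1}{1320519}\right) = \left(\frac{22}{3} + 3489440872\right) \left(- \frac{1}{1320519}\right) = \frac{10468322638}{3} \left(- \frac{1}{1320519}\right) = - \frac{10468322638}{3961557}$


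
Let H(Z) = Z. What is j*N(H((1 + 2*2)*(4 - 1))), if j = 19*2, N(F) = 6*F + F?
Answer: 3990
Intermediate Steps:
N(F) = 7*F
j = 38
j*N(H((1 + 2*2)*(4 - 1))) = 38*(7*((1 + 2*2)*(4 - 1))) = 38*(7*((1 + 4)*3)) = 38*(7*(5*3)) = 38*(7*15) = 38*105 = 3990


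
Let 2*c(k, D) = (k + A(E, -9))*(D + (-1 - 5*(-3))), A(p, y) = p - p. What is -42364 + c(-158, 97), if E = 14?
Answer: -51133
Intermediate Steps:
A(p, y) = 0
c(k, D) = k*(14 + D)/2 (c(k, D) = ((k + 0)*(D + (-1 - 5*(-3))))/2 = (k*(D + (-1 + 15)))/2 = (k*(D + 14))/2 = (k*(14 + D))/2 = k*(14 + D)/2)
-42364 + c(-158, 97) = -42364 + (½)*(-158)*(14 + 97) = -42364 + (½)*(-158)*111 = -42364 - 8769 = -51133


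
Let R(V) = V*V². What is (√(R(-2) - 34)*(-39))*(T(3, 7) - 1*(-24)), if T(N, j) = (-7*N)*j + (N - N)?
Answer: 4797*I*√42 ≈ 31088.0*I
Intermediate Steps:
T(N, j) = -7*N*j (T(N, j) = -7*N*j + 0 = -7*N*j)
R(V) = V³
(√(R(-2) - 34)*(-39))*(T(3, 7) - 1*(-24)) = (√((-2)³ - 34)*(-39))*(-7*3*7 - 1*(-24)) = (√(-8 - 34)*(-39))*(-147 + 24) = (√(-42)*(-39))*(-123) = ((I*√42)*(-39))*(-123) = -39*I*√42*(-123) = 4797*I*√42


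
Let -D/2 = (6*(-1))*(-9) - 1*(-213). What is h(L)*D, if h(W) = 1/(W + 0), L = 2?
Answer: -267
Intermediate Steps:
h(W) = 1/W
D = -534 (D = -2*((6*(-1))*(-9) - 1*(-213)) = -2*(-6*(-9) + 213) = -2*(54 + 213) = -2*267 = -534)
h(L)*D = -534/2 = (1/2)*(-534) = -267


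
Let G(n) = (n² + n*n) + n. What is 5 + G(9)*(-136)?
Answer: -23251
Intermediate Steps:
G(n) = n + 2*n² (G(n) = (n² + n²) + n = 2*n² + n = n + 2*n²)
5 + G(9)*(-136) = 5 + (9*(1 + 2*9))*(-136) = 5 + (9*(1 + 18))*(-136) = 5 + (9*19)*(-136) = 5 + 171*(-136) = 5 - 23256 = -23251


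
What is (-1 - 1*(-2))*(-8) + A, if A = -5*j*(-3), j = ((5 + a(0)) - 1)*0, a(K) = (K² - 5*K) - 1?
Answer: -8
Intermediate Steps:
a(K) = -1 + K² - 5*K
j = 0 (j = ((5 + (-1 + 0² - 5*0)) - 1)*0 = ((5 + (-1 + 0 + 0)) - 1)*0 = ((5 - 1) - 1)*0 = (4 - 1)*0 = 3*0 = 0)
A = 0 (A = -5*0*(-3) = 0*(-3) = 0)
(-1 - 1*(-2))*(-8) + A = (-1 - 1*(-2))*(-8) + 0 = (-1 + 2)*(-8) + 0 = 1*(-8) + 0 = -8 + 0 = -8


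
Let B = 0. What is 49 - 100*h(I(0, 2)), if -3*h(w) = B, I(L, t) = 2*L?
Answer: 49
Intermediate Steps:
h(w) = 0 (h(w) = -1/3*0 = 0)
49 - 100*h(I(0, 2)) = 49 - 100*0 = 49 + 0 = 49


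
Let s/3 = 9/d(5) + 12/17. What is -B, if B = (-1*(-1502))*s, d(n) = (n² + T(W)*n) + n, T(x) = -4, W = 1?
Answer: -615069/85 ≈ -7236.1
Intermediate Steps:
d(n) = n² - 3*n (d(n) = (n² - 4*n) + n = n² - 3*n)
s = 819/170 (s = 3*(9/((5*(-3 + 5))) + 12/17) = 3*(9/((5*2)) + 12*(1/17)) = 3*(9/10 + 12/17) = 3*(273/170) = 819/170 ≈ 4.8176)
B = 615069/85 (B = -1*(-1502)*(819/170) = 1502*(819/170) = 615069/85 ≈ 7236.1)
-B = -1*615069/85 = -615069/85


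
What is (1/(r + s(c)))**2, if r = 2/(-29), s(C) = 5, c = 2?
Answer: 841/20449 ≈ 0.041127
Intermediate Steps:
r = -2/29 (r = 2*(-1/29) = -2/29 ≈ -0.068966)
(1/(r + s(c)))**2 = (1/(-2/29 + 5))**2 = (1/(143/29))**2 = (29/143)**2 = 841/20449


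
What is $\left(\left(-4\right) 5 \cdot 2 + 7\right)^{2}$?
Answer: $1089$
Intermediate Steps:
$\left(\left(-4\right) 5 \cdot 2 + 7\right)^{2} = \left(\left(-20\right) 2 + 7\right)^{2} = \left(-40 + 7\right)^{2} = \left(-33\right)^{2} = 1089$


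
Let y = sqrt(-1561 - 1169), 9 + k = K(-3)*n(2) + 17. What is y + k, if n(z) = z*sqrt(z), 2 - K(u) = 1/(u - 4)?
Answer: 8 + 30*sqrt(2)/7 + I*sqrt(2730) ≈ 14.061 + 52.249*I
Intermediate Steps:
K(u) = 2 - 1/(-4 + u) (K(u) = 2 - 1/(u - 4) = 2 - 1/(-4 + u))
n(z) = z**(3/2)
k = 8 + 30*sqrt(2)/7 (k = -9 + (((-9 + 2*(-3))/(-4 - 3))*2**(3/2) + 17) = -9 + (((-9 - 6)/(-7))*(2*sqrt(2)) + 17) = -9 + ((-1/7*(-15))*(2*sqrt(2)) + 17) = -9 + (15*(2*sqrt(2))/7 + 17) = -9 + (30*sqrt(2)/7 + 17) = -9 + (17 + 30*sqrt(2)/7) = 8 + 30*sqrt(2)/7 ≈ 14.061)
y = I*sqrt(2730) (y = sqrt(-2730) = I*sqrt(2730) ≈ 52.249*I)
y + k = I*sqrt(2730) + (8 + 30*sqrt(2)/7) = 8 + 30*sqrt(2)/7 + I*sqrt(2730)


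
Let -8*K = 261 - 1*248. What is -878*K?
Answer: 5707/4 ≈ 1426.8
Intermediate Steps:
K = -13/8 (K = -(261 - 1*248)/8 = -(261 - 248)/8 = -1/8*13 = -13/8 ≈ -1.6250)
-878*K = -878*(-13/8) = 5707/4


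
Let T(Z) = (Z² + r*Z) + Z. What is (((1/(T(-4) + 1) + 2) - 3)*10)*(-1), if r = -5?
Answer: 320/33 ≈ 9.6970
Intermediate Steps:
T(Z) = Z² - 4*Z (T(Z) = (Z² - 5*Z) + Z = Z² - 4*Z)
(((1/(T(-4) + 1) + 2) - 3)*10)*(-1) = (((1/(-4*(-4 - 4) + 1) + 2) - 3)*10)*(-1) = (((1/(-4*(-8) + 1) + 2) - 3)*10)*(-1) = (((1/(32 + 1) + 2) - 3)*10)*(-1) = (((1/33 + 2) - 3)*10)*(-1) = ((67/33 - 3)*10)*(-1) = -32/33*10*(-1) = -320/33*(-1) = 320/33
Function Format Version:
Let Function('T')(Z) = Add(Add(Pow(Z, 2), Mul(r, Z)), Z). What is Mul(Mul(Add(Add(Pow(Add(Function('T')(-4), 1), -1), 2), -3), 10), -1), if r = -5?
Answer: Rational(320, 33) ≈ 9.6970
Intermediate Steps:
Function('T')(Z) = Add(Pow(Z, 2), Mul(-4, Z)) (Function('T')(Z) = Add(Add(Pow(Z, 2), Mul(-5, Z)), Z) = Add(Pow(Z, 2), Mul(-4, Z)))
Mul(Mul(Add(Add(Pow(Add(Function('T')(-4), 1), -1), 2), -3), 10), -1) = Mul(Mul(Add(Add(Pow(Add(Mul(-4, Add(-4, -4)), 1), -1), 2), -3), 10), -1) = Mul(Mul(Add(Add(Pow(Add(Mul(-4, -8), 1), -1), 2), -3), 10), -1) = Mul(Mul(Add(Add(Pow(Add(32, 1), -1), 2), -3), 10), -1) = Mul(Mul(Add(Add(Pow(33, -1), 2), -3), 10), -1) = Mul(Mul(Add(Add(Rational(1, 33), 2), -3), 10), -1) = Mul(Mul(Add(Rational(67, 33), -3), 10), -1) = Mul(Mul(Rational(-32, 33), 10), -1) = Mul(Rational(-320, 33), -1) = Rational(320, 33)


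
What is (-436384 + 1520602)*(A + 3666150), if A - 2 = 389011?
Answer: 4396680717534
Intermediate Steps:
A = 389013 (A = 2 + 389011 = 389013)
(-436384 + 1520602)*(A + 3666150) = (-436384 + 1520602)*(389013 + 3666150) = 1084218*4055163 = 4396680717534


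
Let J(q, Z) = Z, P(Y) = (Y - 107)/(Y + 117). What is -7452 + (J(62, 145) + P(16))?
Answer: -138846/19 ≈ -7307.7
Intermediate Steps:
P(Y) = (-107 + Y)/(117 + Y)
-7452 + (J(62, 145) + P(16)) = -7452 + (145 + (-107 + 16)/(117 + 16)) = -7452 + (145 - 91/133) = -7452 + (145 + (1/133)*(-91)) = -7452 + (145 - 13/19) = -7452 + 2742/19 = -138846/19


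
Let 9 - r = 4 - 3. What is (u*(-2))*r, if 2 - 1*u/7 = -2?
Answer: -448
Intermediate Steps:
u = 28 (u = 14 - 7*(-2) = 14 + 14 = 28)
r = 8 (r = 9 - (4 - 3) = 9 - 1*1 = 9 - 1 = 8)
(u*(-2))*r = (28*(-2))*8 = -56*8 = -448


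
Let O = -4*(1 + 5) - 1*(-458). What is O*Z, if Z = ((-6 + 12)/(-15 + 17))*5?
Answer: 6510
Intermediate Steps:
Z = 15 (Z = (6/2)*5 = (6*(½))*5 = 3*5 = 15)
O = 434 (O = -4*6 + 458 = -24 + 458 = 434)
O*Z = 434*15 = 6510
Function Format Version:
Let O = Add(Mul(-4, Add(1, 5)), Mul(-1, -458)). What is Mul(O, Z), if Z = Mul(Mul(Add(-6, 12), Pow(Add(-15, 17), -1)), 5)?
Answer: 6510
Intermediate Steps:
Z = 15 (Z = Mul(Mul(6, Pow(2, -1)), 5) = Mul(Mul(6, Rational(1, 2)), 5) = Mul(3, 5) = 15)
O = 434 (O = Add(Mul(-4, 6), 458) = Add(-24, 458) = 434)
Mul(O, Z) = Mul(434, 15) = 6510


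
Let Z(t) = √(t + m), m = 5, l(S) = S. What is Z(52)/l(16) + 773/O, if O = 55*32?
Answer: 773/1760 + √57/16 ≈ 0.91107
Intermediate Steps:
O = 1760
Z(t) = √(5 + t) (Z(t) = √(t + 5) = √(5 + t))
Z(52)/l(16) + 773/O = √(5 + 52)/16 + 773/1760 = √57*(1/16) + 773*(1/1760) = √57/16 + 773/1760 = 773/1760 + √57/16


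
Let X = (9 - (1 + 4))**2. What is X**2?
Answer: 256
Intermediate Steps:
X = 16 (X = (9 - 1*5)**2 = (9 - 5)**2 = 4**2 = 16)
X**2 = 16**2 = 256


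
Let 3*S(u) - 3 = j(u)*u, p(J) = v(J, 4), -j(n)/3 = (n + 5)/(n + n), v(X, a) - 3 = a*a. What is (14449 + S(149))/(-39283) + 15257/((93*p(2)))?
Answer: 30207560/3653319 ≈ 8.2685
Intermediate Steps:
v(X, a) = 3 + a² (v(X, a) = 3 + a*a = 3 + a²)
j(n) = -3*(5 + n)/(2*n) (j(n) = -3*(n + 5)/(n + n) = -3*(5 + n)/(2*n))
p(J) = 19 (p(J) = 3 + 4² = 3 + 16 = 19)
S(u) = -3/2 - u/2 (S(u) = 1 + ((3*(-5 - u)/(2*u))*u)/3 = 1 + (-15/2 - 3*u/2)/3 = 1 + (-5/2 - u/2) = -3/2 - u/2)
(14449 + S(149))/(-39283) + 15257/((93*p(2))) = (14449 + (-3/2 - ½*149))/(-39283) + 15257/((93*19)) = (14449 + (-3/2 - 149/2))*(-1/39283) + 15257/1767 = (14449 - 76)*(-1/39283) + 15257*(1/1767) = 14373*(-1/39283) + 803/93 = -14373/39283 + 803/93 = 30207560/3653319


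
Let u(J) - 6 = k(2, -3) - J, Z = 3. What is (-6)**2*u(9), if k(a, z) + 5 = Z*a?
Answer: -72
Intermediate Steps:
k(a, z) = -5 + 3*a
u(J) = 7 - J (u(J) = 6 + ((-5 + 3*2) - J) = 6 + ((-5 + 6) - J) = 6 + (1 - J) = 7 - J)
(-6)**2*u(9) = (-6)**2*(7 - 1*9) = 36*(7 - 9) = 36*(-2) = -72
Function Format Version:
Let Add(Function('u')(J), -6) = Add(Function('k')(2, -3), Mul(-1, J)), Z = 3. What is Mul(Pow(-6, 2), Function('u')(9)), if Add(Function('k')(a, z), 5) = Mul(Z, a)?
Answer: -72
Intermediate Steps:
Function('k')(a, z) = Add(-5, Mul(3, a))
Function('u')(J) = Add(7, Mul(-1, J)) (Function('u')(J) = Add(6, Add(Add(-5, Mul(3, 2)), Mul(-1, J))) = Add(6, Add(Add(-5, 6), Mul(-1, J))) = Add(6, Add(1, Mul(-1, J))) = Add(7, Mul(-1, J)))
Mul(Pow(-6, 2), Function('u')(9)) = Mul(Pow(-6, 2), Add(7, Mul(-1, 9))) = Mul(36, Add(7, -9)) = Mul(36, -2) = -72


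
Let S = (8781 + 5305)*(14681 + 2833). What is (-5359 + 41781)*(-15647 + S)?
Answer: 8984817779054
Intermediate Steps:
S = 246702204 (S = 14086*17514 = 246702204)
(-5359 + 41781)*(-15647 + S) = (-5359 + 41781)*(-15647 + 246702204) = 36422*246686557 = 8984817779054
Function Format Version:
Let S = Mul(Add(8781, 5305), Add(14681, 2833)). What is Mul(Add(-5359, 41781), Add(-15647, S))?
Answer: 8984817779054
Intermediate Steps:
S = 246702204 (S = Mul(14086, 17514) = 246702204)
Mul(Add(-5359, 41781), Add(-15647, S)) = Mul(Add(-5359, 41781), Add(-15647, 246702204)) = Mul(36422, 246686557) = 8984817779054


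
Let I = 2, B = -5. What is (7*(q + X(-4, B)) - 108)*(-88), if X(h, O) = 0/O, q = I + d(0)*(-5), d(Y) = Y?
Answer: 8272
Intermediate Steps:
q = 2 (q = 2 + 0*(-5) = 2 + 0 = 2)
X(h, O) = 0
(7*(q + X(-4, B)) - 108)*(-88) = (7*(2 + 0) - 108)*(-88) = (7*2 - 108)*(-88) = (14 - 108)*(-88) = -94*(-88) = 8272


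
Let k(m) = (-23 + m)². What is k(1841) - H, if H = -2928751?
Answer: 6233875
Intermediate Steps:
k(1841) - H = (-23 + 1841)² - 1*(-2928751) = 1818² + 2928751 = 3305124 + 2928751 = 6233875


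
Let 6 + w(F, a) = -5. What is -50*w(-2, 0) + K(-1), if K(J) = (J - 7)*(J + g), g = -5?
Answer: 598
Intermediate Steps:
K(J) = (-7 + J)*(-5 + J) (K(J) = (J - 7)*(J - 5) = (-7 + J)*(-5 + J))
w(F, a) = -11 (w(F, a) = -6 - 5 = -11)
-50*w(-2, 0) + K(-1) = -50*(-11) + (35 + (-1)**2 - 12*(-1)) = 550 + (35 + 1 + 12) = 550 + 48 = 598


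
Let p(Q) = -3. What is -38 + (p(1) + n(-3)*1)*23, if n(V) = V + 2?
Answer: -130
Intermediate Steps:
n(V) = 2 + V
-38 + (p(1) + n(-3)*1)*23 = -38 + (-3 + (2 - 3)*1)*23 = -38 + (-3 - 1*1)*23 = -38 + (-3 - 1)*23 = -38 - 4*23 = -38 - 92 = -130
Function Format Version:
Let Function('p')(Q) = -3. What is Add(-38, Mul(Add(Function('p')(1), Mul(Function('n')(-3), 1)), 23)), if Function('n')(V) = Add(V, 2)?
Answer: -130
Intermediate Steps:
Function('n')(V) = Add(2, V)
Add(-38, Mul(Add(Function('p')(1), Mul(Function('n')(-3), 1)), 23)) = Add(-38, Mul(Add(-3, Mul(Add(2, -3), 1)), 23)) = Add(-38, Mul(Add(-3, Mul(-1, 1)), 23)) = Add(-38, Mul(Add(-3, -1), 23)) = Add(-38, Mul(-4, 23)) = Add(-38, -92) = -130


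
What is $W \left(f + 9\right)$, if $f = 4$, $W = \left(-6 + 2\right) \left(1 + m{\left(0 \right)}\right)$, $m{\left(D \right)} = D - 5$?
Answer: $208$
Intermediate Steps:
$m{\left(D \right)} = -5 + D$ ($m{\left(D \right)} = D - 5 = -5 + D$)
$W = 16$ ($W = \left(-6 + 2\right) \left(1 + \left(-5 + 0\right)\right) = - 4 \left(1 - 5\right) = \left(-4\right) \left(-4\right) = 16$)
$W \left(f + 9\right) = 16 \left(4 + 9\right) = 16 \cdot 13 = 208$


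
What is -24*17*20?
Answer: -8160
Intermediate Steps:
-24*17*20 = -408*20 = -8160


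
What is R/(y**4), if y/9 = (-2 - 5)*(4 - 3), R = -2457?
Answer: -13/83349 ≈ -0.00015597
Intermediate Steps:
y = -63 (y = 9*((-2 - 5)*(4 - 3)) = 9*(-7*1) = 9*(-7) = -63)
R/(y**4) = -2457/((-63)**4) = -2457/15752961 = -2457*1/15752961 = -13/83349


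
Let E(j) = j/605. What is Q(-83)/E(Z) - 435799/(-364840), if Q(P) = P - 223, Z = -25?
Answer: 386021281/52120 ≈ 7406.4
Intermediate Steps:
Q(P) = -223 + P
E(j) = j/605 (E(j) = j*(1/605) = j/605)
Q(-83)/E(Z) - 435799/(-364840) = (-223 - 83)/(((1/605)*(-25))) - 435799/(-364840) = -306/(-5/121) - 435799*(-1/364840) = -306*(-121/5) + 62257/52120 = 37026/5 + 62257/52120 = 386021281/52120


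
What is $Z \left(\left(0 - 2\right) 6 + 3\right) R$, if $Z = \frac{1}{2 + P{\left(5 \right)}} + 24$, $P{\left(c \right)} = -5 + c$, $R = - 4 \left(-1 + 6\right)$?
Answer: $4410$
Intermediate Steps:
$R = -20$ ($R = \left(-4\right) 5 = -20$)
$Z = \frac{49}{2}$ ($Z = \frac{1}{2 + \left(-5 + 5\right)} + 24 = \frac{1}{2 + 0} + 24 = \frac{1}{2} + 24 = \frac{49}{2} \approx 24.5$)
$Z \left(\left(0 - 2\right) 6 + 3\right) R = \frac{49 \left(\left(0 - 2\right) 6 + 3\right)}{2} \left(-20\right) = \frac{49 \left(\left(-2\right) 6 + 3\right)}{2} \left(-20\right) = \frac{49 \left(-12 + 3\right)}{2} \left(-20\right) = \frac{49}{2} \left(-9\right) \left(-20\right) = \left(- \frac{441}{2}\right) \left(-20\right) = 4410$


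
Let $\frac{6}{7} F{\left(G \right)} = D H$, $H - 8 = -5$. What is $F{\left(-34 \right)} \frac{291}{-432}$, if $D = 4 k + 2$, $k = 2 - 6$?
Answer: $\frac{4753}{144} \approx 33.007$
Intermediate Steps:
$H = 3$ ($H = 8 - 5 = 3$)
$k = -4$ ($k = 2 - 6 = -4$)
$D = -14$ ($D = 4 \left(-4\right) + 2 = -16 + 2 = -14$)
$F{\left(G \right)} = -49$ ($F{\left(G \right)} = \frac{7 \left(\left(-14\right) 3\right)}{6} = \frac{7}{6} \left(-42\right) = -49$)
$F{\left(-34 \right)} \frac{291}{-432} = - 49 \frac{291}{-432} = - 49 \cdot 291 \left(- \frac{1}{432}\right) = \left(-49\right) \left(- \frac{97}{144}\right) = \frac{4753}{144}$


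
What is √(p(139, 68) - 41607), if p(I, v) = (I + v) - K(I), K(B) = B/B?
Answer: I*√41401 ≈ 203.47*I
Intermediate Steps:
K(B) = 1
p(I, v) = -1 + I + v (p(I, v) = (I + v) - 1*1 = (I + v) - 1 = -1 + I + v)
√(p(139, 68) - 41607) = √((-1 + 139 + 68) - 41607) = √(206 - 41607) = √(-41401) = I*√41401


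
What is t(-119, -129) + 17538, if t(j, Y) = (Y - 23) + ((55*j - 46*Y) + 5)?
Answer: 16780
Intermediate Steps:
t(j, Y) = -18 - 45*Y + 55*j (t(j, Y) = (-23 + Y) + ((-46*Y + 55*j) + 5) = (-23 + Y) + (5 - 46*Y + 55*j) = -18 - 45*Y + 55*j)
t(-119, -129) + 17538 = (-18 - 45*(-129) + 55*(-119)) + 17538 = (-18 + 5805 - 6545) + 17538 = -758 + 17538 = 16780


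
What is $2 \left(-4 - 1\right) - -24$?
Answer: $14$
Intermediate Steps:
$2 \left(-4 - 1\right) - -24 = 2 \left(-5\right) + 24 = -10 + 24 = 14$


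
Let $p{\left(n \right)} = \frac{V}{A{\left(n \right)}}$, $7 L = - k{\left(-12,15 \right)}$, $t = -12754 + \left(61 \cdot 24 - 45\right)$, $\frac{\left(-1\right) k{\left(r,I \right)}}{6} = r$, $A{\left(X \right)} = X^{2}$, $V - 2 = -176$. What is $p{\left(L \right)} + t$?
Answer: $- \frac{9794861}{864} \approx -11337.0$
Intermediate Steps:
$V = -174$ ($V = 2 - 176 = -174$)
$k{\left(r,I \right)} = - 6 r$
$t = -11335$ ($t = -12754 + \left(1464 - 45\right) = -12754 + 1419 = -11335$)
$L = - \frac{72}{7}$ ($L = \frac{\left(-1\right) \left(\left(-6\right) \left(-12\right)\right)}{7} = \frac{\left(-1\right) 72}{7} = \frac{1}{7} \left(-72\right) = - \frac{72}{7} \approx -10.286$)
$p{\left(n \right)} = - \frac{174}{n^{2}}$
$p{\left(L \right)} + t = - \frac{174}{\frac{5184}{49}} - 11335 = \left(-174\right) \frac{49}{5184} - 11335 = - \frac{1421}{864} - 11335 = - \frac{9794861}{864}$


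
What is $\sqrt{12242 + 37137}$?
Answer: $67 \sqrt{11} \approx 222.21$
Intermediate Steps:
$\sqrt{12242 + 37137} = \sqrt{49379} = 67 \sqrt{11}$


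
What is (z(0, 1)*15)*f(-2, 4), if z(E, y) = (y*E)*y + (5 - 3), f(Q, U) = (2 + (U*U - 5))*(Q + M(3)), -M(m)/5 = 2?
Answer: -4680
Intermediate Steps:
M(m) = -10 (M(m) = -5*2 = -10)
f(Q, U) = (-10 + Q)*(-3 + U²) (f(Q, U) = (2 + (U*U - 5))*(Q - 10) = (2 + (U² - 5))*(-10 + Q) = (2 + (-5 + U²))*(-10 + Q) = (-3 + U²)*(-10 + Q) = (-10 + Q)*(-3 + U²))
z(E, y) = 2 + E*y² (z(E, y) = (E*y)*y + 2 = E*y² + 2 = 2 + E*y²)
(z(0, 1)*15)*f(-2, 4) = ((2 + 0*1²)*15)*(30 - 10*4² - 3*(-2) - 2*4²) = ((2 + 0*1)*15)*(30 - 10*16 + 6 - 2*16) = ((2 + 0)*15)*(30 - 160 + 6 - 32) = (2*15)*(-156) = 30*(-156) = -4680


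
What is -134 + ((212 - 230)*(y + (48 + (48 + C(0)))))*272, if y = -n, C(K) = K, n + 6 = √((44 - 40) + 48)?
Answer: -499526 + 9792*√13 ≈ -4.6422e+5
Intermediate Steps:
n = -6 + 2*√13 (n = -6 + √((44 - 40) + 48) = -6 + √(4 + 48) = -6 + √52 = -6 + 2*√13 ≈ 1.2111)
y = 6 - 2*√13 (y = -(-6 + 2*√13) = 6 - 2*√13 ≈ -1.2111)
-134 + ((212 - 230)*(y + (48 + (48 + C(0)))))*272 = -134 + ((212 - 230)*((6 - 2*√13) + (48 + (48 + 0))))*272 = -134 - 18*((6 - 2*√13) + (48 + 48))*272 = -134 - 18*((6 - 2*√13) + 96)*272 = -134 - 18*(102 - 2*√13)*272 = -134 + (-1836 + 36*√13)*272 = -134 + (-499392 + 9792*√13) = -499526 + 9792*√13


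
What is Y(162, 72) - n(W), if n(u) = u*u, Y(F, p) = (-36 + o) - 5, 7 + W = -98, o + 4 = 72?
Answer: -10998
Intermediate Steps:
o = 68 (o = -4 + 72 = 68)
W = -105 (W = -7 - 98 = -105)
Y(F, p) = 27 (Y(F, p) = (-36 + 68) - 5 = 32 - 5 = 27)
n(u) = u**2
Y(162, 72) - n(W) = 27 - 1*(-105)**2 = 27 - 1*11025 = 27 - 11025 = -10998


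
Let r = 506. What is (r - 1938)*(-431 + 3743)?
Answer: -4742784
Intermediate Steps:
(r - 1938)*(-431 + 3743) = (506 - 1938)*(-431 + 3743) = -1432*3312 = -4742784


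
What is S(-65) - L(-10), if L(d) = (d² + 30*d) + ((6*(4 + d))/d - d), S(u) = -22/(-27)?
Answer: 25274/135 ≈ 187.21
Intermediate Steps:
S(u) = 22/27 (S(u) = -22*(-1/27) = 22/27)
L(d) = d² + 29*d + (24 + 6*d)/d (L(d) = (d² + 30*d) + ((24 + 6*d)/d - d) = (d² + 30*d) + (-d + (24 + 6*d)/d) = d² + 29*d + (24 + 6*d)/d)
S(-65) - L(-10) = 22/27 - (6 + (-10)² + 24/(-10) + 29*(-10)) = 22/27 - (6 + 100 + 24*(-⅒) - 290) = 22/27 - (6 + 100 - 12/5 - 290) = 22/27 - 1*(-932/5) = 22/27 + 932/5 = 25274/135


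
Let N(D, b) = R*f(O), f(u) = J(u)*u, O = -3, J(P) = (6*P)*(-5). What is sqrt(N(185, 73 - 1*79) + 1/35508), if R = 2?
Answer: I*sqrt(170210429763)/17754 ≈ 23.238*I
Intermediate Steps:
J(P) = -30*P
f(u) = -30*u**2 (f(u) = (-30*u)*u = -30*u**2)
N(D, b) = -540 (N(D, b) = 2*(-30*(-3)**2) = 2*(-30*9) = 2*(-270) = -540)
sqrt(N(185, 73 - 1*79) + 1/35508) = sqrt(-540 + 1/35508) = sqrt(-19174319/35508) = I*sqrt(170210429763)/17754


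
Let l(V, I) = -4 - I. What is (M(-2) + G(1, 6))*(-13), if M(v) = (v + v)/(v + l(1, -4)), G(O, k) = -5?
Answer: 39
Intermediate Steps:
M(v) = 2 (M(v) = (v + v)/(v + (-4 - 1*(-4))) = (2*v)/(v + (-4 + 4)) = (2*v)/(v + 0) = (2*v)/v = 2)
(M(-2) + G(1, 6))*(-13) = (2 - 5)*(-13) = -3*(-13) = 39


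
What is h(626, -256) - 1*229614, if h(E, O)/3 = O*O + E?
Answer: -31128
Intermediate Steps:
h(E, O) = 3*E + 3*O² (h(E, O) = 3*(O*O + E) = 3*(O² + E) = 3*(E + O²) = 3*E + 3*O²)
h(626, -256) - 1*229614 = (3*626 + 3*(-256)²) - 1*229614 = (1878 + 3*65536) - 229614 = (1878 + 196608) - 229614 = 198486 - 229614 = -31128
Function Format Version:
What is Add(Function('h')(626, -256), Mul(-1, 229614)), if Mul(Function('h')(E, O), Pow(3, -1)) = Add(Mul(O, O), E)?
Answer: -31128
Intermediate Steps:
Function('h')(E, O) = Add(Mul(3, E), Mul(3, Pow(O, 2))) (Function('h')(E, O) = Mul(3, Add(Mul(O, O), E)) = Mul(3, Add(Pow(O, 2), E)) = Mul(3, Add(E, Pow(O, 2))) = Add(Mul(3, E), Mul(3, Pow(O, 2))))
Add(Function('h')(626, -256), Mul(-1, 229614)) = Add(Add(Mul(3, 626), Mul(3, Pow(-256, 2))), Mul(-1, 229614)) = Add(Add(1878, Mul(3, 65536)), -229614) = Add(Add(1878, 196608), -229614) = Add(198486, -229614) = -31128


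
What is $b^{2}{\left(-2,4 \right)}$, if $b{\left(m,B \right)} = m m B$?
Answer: $256$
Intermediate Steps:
$b{\left(m,B \right)} = B m^{2}$ ($b{\left(m,B \right)} = m^{2} B = B m^{2}$)
$b^{2}{\left(-2,4 \right)} = \left(4 \left(-2\right)^{2}\right)^{2} = \left(4 \cdot 4\right)^{2} = 16^{2} = 256$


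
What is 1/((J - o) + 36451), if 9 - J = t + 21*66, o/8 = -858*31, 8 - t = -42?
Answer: 1/247808 ≈ 4.0354e-6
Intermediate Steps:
t = 50 (t = 8 - 1*(-42) = 8 + 42 = 50)
o = -212784 (o = 8*(-858*31) = 8*(-26598) = -212784)
J = -1427 (J = 9 - (50 + 21*66) = 9 - (50 + 1386) = 9 - 1*1436 = 9 - 1436 = -1427)
1/((J - o) + 36451) = 1/((-1427 - 1*(-212784)) + 36451) = 1/((-1427 + 212784) + 36451) = 1/(211357 + 36451) = 1/247808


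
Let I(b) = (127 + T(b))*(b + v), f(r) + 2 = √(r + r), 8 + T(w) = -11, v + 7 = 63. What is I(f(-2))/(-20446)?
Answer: -2916/10223 - 108*I/10223 ≈ -0.28524 - 0.010564*I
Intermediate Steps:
v = 56 (v = -7 + 63 = 56)
T(w) = -19 (T(w) = -8 - 11 = -19)
f(r) = -2 + √2*√r (f(r) = -2 + √(r + r) = -2 + √(2*r) = -2 + √2*√r)
I(b) = 6048 + 108*b (I(b) = (127 - 19)*(b + 56) = 108*(56 + b) = 6048 + 108*b)
I(f(-2))/(-20446) = (6048 + 108*(-2 + √2*√(-2)))/(-20446) = (6048 + 108*(-2 + √2*(I*√2)))*(-1/20446) = (6048 + 108*(-2 + 2*I))*(-1/20446) = (6048 + (-216 + 216*I))*(-1/20446) = (5832 + 216*I)*(-1/20446) = -2916/10223 - 108*I/10223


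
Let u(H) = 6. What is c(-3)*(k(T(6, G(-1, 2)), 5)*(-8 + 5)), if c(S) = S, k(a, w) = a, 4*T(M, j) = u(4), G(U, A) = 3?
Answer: 27/2 ≈ 13.500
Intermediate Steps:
T(M, j) = 3/2 (T(M, j) = (¼)*6 = 3/2)
c(-3)*(k(T(6, G(-1, 2)), 5)*(-8 + 5)) = -9*(-8 + 5)/2 = -9*(-3)/2 = -3*(-9/2) = 27/2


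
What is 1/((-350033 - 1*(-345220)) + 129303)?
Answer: 1/124490 ≈ 8.0328e-6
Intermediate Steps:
1/((-350033 - 1*(-345220)) + 129303) = 1/((-350033 + 345220) + 129303) = 1/(-4813 + 129303) = 1/124490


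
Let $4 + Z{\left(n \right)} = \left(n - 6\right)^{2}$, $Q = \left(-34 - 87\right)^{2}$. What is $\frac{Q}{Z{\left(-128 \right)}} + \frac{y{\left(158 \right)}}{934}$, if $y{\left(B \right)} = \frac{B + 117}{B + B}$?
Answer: $\frac{49160683}{60209376} \approx 0.8165$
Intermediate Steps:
$y{\left(B \right)} = \frac{117 + B}{2 B}$
$Q = 14641$ ($Q = \left(-121\right)^{2} = 14641$)
$Z{\left(n \right)} = -4 + \left(-6 + n\right)^{2}$ ($Z{\left(n \right)} = -4 + \left(n - 6\right)^{2} = -4 + \left(-6 + n\right)^{2}$)
$\frac{Q}{Z{\left(-128 \right)}} + \frac{y{\left(158 \right)}}{934} = \frac{14641}{-4 + \left(-6 - 128\right)^{2}} + \frac{\frac{1}{2} \cdot \frac{1}{158} \left(117 + 158\right)}{934} = \frac{14641}{-4 + \left(-134\right)^{2}} + \frac{1}{2} \cdot \frac{1}{158} \cdot 275 \cdot \frac{1}{934} = \frac{14641}{-4 + 17956} + \frac{275}{316} \cdot \frac{1}{934} = \frac{14641}{17952} + \frac{275}{295144} = 14641 \cdot \frac{1}{17952} + \frac{275}{295144} = \frac{1331}{1632} + \frac{275}{295144} = \frac{49160683}{60209376}$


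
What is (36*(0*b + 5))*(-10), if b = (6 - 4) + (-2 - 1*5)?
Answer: -1800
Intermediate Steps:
b = -5 (b = 2 + (-2 - 5) = 2 - 7 = -5)
(36*(0*b + 5))*(-10) = (36*(0*(-5) + 5))*(-10) = (36*(0 + 5))*(-10) = (36*5)*(-10) = 180*(-10) = -1800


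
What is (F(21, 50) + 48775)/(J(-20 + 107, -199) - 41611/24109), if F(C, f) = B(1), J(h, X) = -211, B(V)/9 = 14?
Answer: -1178954209/5128610 ≈ -229.88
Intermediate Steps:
B(V) = 126 (B(V) = 9*14 = 126)
F(C, f) = 126
(F(21, 50) + 48775)/(J(-20 + 107, -199) - 41611/24109) = (126 + 48775)/(-211 - 41611/24109) = 48901/(-211 - 41611*1/24109) = 48901/(-211 - 41611/24109) = 48901/(-5128610/24109) = 48901*(-24109/5128610) = -1178954209/5128610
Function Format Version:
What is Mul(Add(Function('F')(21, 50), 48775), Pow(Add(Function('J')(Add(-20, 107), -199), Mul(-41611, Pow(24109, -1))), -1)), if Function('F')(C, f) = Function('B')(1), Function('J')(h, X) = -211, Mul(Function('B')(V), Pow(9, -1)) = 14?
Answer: Rational(-1178954209, 5128610) ≈ -229.88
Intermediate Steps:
Function('B')(V) = 126 (Function('B')(V) = Mul(9, 14) = 126)
Function('F')(C, f) = 126
Mul(Add(Function('F')(21, 50), 48775), Pow(Add(Function('J')(Add(-20, 107), -199), Mul(-41611, Pow(24109, -1))), -1)) = Mul(Add(126, 48775), Pow(Add(-211, Mul(-41611, Pow(24109, -1))), -1)) = Mul(48901, Pow(Add(-211, Mul(-41611, Rational(1, 24109))), -1)) = Mul(48901, Pow(Add(-211, Rational(-41611, 24109)), -1)) = Mul(48901, Pow(Rational(-5128610, 24109), -1)) = Mul(48901, Rational(-24109, 5128610)) = Rational(-1178954209, 5128610)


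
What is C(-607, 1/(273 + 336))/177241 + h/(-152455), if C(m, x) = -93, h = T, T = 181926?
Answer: -32258924481/27021276655 ≈ -1.1938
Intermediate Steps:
h = 181926
C(-607, 1/(273 + 336))/177241 + h/(-152455) = -93/177241 + 181926/(-152455) = -93*1/177241 + 181926*(-1/152455) = -93/177241 - 181926/152455 = -32258924481/27021276655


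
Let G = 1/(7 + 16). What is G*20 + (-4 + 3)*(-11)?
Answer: 273/23 ≈ 11.870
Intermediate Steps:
G = 1/23 ≈ 0.043478
G*20 + (-4 + 3)*(-11) = (1/23)*20 + (-4 + 3)*(-11) = 20/23 - 1*(-11) = 20/23 + 11 = 273/23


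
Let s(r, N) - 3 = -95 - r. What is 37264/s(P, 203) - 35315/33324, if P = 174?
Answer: -625589663/4432092 ≈ -141.15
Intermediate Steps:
s(r, N) = -92 - r (s(r, N) = 3 + (-95 - r) = -92 - r)
37264/s(P, 203) - 35315/33324 = 37264/(-92 - 1*174) - 35315/33324 = 37264/(-92 - 174) - 35315*1/33324 = 37264/(-266) - 35315/33324 = 37264*(-1/266) - 35315/33324 = -18632/133 - 35315/33324 = -625589663/4432092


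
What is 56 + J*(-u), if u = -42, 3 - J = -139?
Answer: 6020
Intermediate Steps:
J = 142 (J = 3 - 1*(-139) = 3 + 139 = 142)
56 + J*(-u) = 56 + 142*(-1*(-42)) = 56 + 142*42 = 56 + 5964 = 6020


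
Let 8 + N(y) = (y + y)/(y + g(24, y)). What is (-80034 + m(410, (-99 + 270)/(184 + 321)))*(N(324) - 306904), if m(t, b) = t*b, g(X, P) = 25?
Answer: 864327953155680/35249 ≈ 2.4521e+10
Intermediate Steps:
m(t, b) = b*t
N(y) = -8 + 2*y/(25 + y) (N(y) = -8 + (y + y)/(y + 25) = -8 + (2*y)/(25 + y) = -8 + 2*y/(25 + y))
(-80034 + m(410, (-99 + 270)/(184 + 321)))*(N(324) - 306904) = (-80034 + ((-99 + 270)/(184 + 321))*410)*(2*(-100 - 3*324)/(25 + 324) - 306904) = (-80034 + (171/505)*410)*(2*(-100 - 972)/349 - 306904) = (-80034 + (171*(1/505))*410)*(2*(1/349)*(-1072) - 306904) = (-80034 + (171/505)*410)*(-2144/349 - 306904) = (-80034 + 14022/101)*(-107111640/349) = -8069412/101*(-107111640/349) = 864327953155680/35249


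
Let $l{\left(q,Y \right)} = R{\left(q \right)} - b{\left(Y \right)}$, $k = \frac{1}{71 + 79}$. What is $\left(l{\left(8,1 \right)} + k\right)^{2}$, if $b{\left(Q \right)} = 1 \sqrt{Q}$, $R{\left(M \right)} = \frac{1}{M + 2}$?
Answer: $\frac{4489}{5625} \approx 0.79804$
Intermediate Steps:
$R{\left(M \right)} = \frac{1}{2 + M}$
$b{\left(Q \right)} = \sqrt{Q}$
$k = \frac{1}{150} \approx 0.0066667$
$l{\left(q,Y \right)} = \frac{1}{2 + q} - \sqrt{Y}$
$\left(l{\left(8,1 \right)} + k\right)^{2} = \left(\frac{1 - \sqrt{1} \left(2 + 8\right)}{2 + 8} + \frac{1}{150}\right)^{2} = \left(\frac{1 - 1 \cdot 10}{10} + \frac{1}{150}\right)^{2} = \left(\frac{1 - 10}{10} + \frac{1}{150}\right)^{2} = \left(\frac{1}{10} \left(-9\right) + \frac{1}{150}\right)^{2} = \left(- \frac{9}{10} + \frac{1}{150}\right)^{2} = \left(- \frac{67}{75}\right)^{2} = \frac{4489}{5625}$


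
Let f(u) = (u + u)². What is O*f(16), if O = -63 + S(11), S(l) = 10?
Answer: -54272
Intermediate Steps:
f(u) = 4*u² (f(u) = (2*u)² = 4*u²)
O = -53 (O = -63 + 10 = -53)
O*f(16) = -212*16² = -212*256 = -53*1024 = -54272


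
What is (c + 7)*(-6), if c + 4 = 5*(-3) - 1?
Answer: 78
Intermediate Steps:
c = -20 (c = -4 + (5*(-3) - 1) = -4 + (-15 - 1) = -4 - 16 = -20)
(c + 7)*(-6) = (-20 + 7)*(-6) = -13*(-6) = 78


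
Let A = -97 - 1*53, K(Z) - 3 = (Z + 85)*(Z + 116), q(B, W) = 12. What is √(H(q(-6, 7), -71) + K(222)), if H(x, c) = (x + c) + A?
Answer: 2*√25890 ≈ 321.81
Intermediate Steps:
K(Z) = 3 + (85 + Z)*(116 + Z) (K(Z) = 3 + (Z + 85)*(Z + 116) = 3 + (85 + Z)*(116 + Z))
A = -150 (A = -97 - 53 = -150)
H(x, c) = -150 + c + x (H(x, c) = (x + c) - 150 = (c + x) - 150 = -150 + c + x)
√(H(q(-6, 7), -71) + K(222)) = √((-150 - 71 + 12) + (9863 + 222² + 201*222)) = √(-209 + (9863 + 49284 + 44622)) = √(-209 + 103769) = √103560 = 2*√25890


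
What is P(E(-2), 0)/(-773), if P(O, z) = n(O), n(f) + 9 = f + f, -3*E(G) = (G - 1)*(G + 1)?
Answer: 11/773 ≈ 0.014230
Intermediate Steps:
E(G) = -(1 + G)*(-1 + G)/3 (E(G) = -(G - 1)*(G + 1)/3 = -(-1 + G)*(1 + G)/3 = -(1 + G)*(-1 + G)/3)
n(f) = -9 + 2*f (n(f) = -9 + (f + f) = -9 + 2*f)
P(O, z) = -9 + 2*O
P(E(-2), 0)/(-773) = (-9 + 2*(1/3 - 1/3*(-2)**2))/(-773) = (-9 + 2*(1/3 - 1/3*4))*(-1/773) = (-9 + 2*(1/3 - 4/3))*(-1/773) = (-9 + 2*(-1))*(-1/773) = (-9 - 2)*(-1/773) = -11*(-1/773) = 11/773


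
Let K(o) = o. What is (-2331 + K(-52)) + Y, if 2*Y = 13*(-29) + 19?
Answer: -2562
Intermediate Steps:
Y = -179 (Y = (13*(-29) + 19)/2 = (-377 + 19)/2 = (½)*(-358) = -179)
(-2331 + K(-52)) + Y = (-2331 - 52) - 179 = -2383 - 179 = -2562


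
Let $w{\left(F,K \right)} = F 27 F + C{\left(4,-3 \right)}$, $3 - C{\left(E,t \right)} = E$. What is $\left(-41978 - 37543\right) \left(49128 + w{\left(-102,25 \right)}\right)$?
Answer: $-26244713235$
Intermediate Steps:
$C{\left(E,t \right)} = 3 - E$
$w{\left(F,K \right)} = -1 + 27 F^{2}$ ($w{\left(F,K \right)} = F 27 F + \left(3 - 4\right) = 27 F F + \left(3 - 4\right) = 27 F^{2} - 1 = -1 + 27 F^{2}$)
$\left(-41978 - 37543\right) \left(49128 + w{\left(-102,25 \right)}\right) = \left(-41978 - 37543\right) \left(49128 - \left(1 - 27 \left(-102\right)^{2}\right)\right) = - 79521 \left(49128 + \left(-1 + 27 \cdot 10404\right)\right) = - 79521 \left(49128 + \left(-1 + 280908\right)\right) = - 79521 \left(49128 + 280907\right) = \left(-79521\right) 330035 = -26244713235$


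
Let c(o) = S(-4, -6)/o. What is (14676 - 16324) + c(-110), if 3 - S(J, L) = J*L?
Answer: -181259/110 ≈ -1647.8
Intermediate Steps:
S(J, L) = 3 - J*L
c(o) = -21/o (c(o) = (3 - 1*(-4)*(-6))/o = (3 - 24)/o = -21/o)
(14676 - 16324) + c(-110) = (14676 - 16324) - 21/(-110) = -1648 - 21*(-1/110) = -1648 + 21/110 = -181259/110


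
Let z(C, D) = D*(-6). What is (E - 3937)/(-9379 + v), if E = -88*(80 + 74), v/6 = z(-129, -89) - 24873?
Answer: 17489/155413 ≈ 0.11253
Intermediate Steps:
z(C, D) = -6*D
v = -146034 (v = 6*(-6*(-89) - 24873) = 6*(534 - 24873) = 6*(-24339) = -146034)
E = -13552 (E = -88*154 = -13552)
(E - 3937)/(-9379 + v) = (-13552 - 3937)/(-9379 - 146034) = -17489/(-155413) = -17489*(-1/155413) = 17489/155413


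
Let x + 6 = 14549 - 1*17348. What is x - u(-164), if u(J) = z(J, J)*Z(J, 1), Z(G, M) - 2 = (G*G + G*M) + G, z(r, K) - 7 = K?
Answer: 4168685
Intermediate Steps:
z(r, K) = 7 + K
Z(G, M) = 2 + G + G² + G*M (Z(G, M) = 2 + ((G*G + G*M) + G) = 2 + ((G² + G*M) + G) = 2 + (G + G² + G*M) = 2 + G + G² + G*M)
u(J) = (7 + J)*(2 + J² + 2*J) (u(J) = (7 + J)*(2 + J + J² + J*1) = (7 + J)*(2 + J + J² + J) = (7 + J)*(2 + J² + 2*J))
x = -2805 (x = -6 + (14549 - 1*17348) = -6 + (14549 - 17348) = -6 - 2799 = -2805)
x - u(-164) = -2805 - (7 - 164)*(2 + (-164)² + 2*(-164)) = -2805 - (-157)*(2 + 26896 - 328) = -2805 - (-157)*26570 = -2805 - 1*(-4171490) = -2805 + 4171490 = 4168685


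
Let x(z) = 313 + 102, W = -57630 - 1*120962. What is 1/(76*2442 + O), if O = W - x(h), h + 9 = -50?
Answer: 1/6585 ≈ 0.00015186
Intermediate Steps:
h = -59 (h = -9 - 50 = -59)
W = -178592 (W = -57630 - 120962 = -178592)
x(z) = 415
O = -179007 (O = -178592 - 1*415 = -178592 - 415 = -179007)
1/(76*2442 + O) = 1/(76*2442 - 179007) = 1/(185592 - 179007) = 1/6585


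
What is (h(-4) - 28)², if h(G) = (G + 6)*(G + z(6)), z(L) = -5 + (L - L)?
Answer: 2116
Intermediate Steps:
z(L) = -5 (z(L) = -5 + 0 = -5)
h(G) = (-5 + G)*(6 + G) (h(G) = (G + 6)*(G - 5) = (6 + G)*(-5 + G) = (-5 + G)*(6 + G))
(h(-4) - 28)² = ((-30 - 4 + (-4)²) - 28)² = ((-30 - 4 + 16) - 28)² = (-18 - 28)² = (-46)² = 2116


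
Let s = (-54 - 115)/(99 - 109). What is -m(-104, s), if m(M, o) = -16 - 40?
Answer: 56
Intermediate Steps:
s = 169/10 (s = -169/(-10) = -169*(-⅒) = 169/10 ≈ 16.900)
m(M, o) = -56
-m(-104, s) = -1*(-56) = 56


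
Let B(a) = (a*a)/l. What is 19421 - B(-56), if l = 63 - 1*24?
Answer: 754283/39 ≈ 19341.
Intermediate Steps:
l = 39 (l = 63 - 24 = 39)
B(a) = a**2/39 (B(a) = (a*a)/39 = a**2*(1/39) = a**2/39)
19421 - B(-56) = 19421 - (-56)**2/39 = 19421 - 3136/39 = 754283/39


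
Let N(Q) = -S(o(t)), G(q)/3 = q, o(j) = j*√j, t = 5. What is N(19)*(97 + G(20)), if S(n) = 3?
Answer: -471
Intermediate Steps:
o(j) = j^(3/2)
G(q) = 3*q
N(Q) = -3 (N(Q) = -1*3 = -3)
N(19)*(97 + G(20)) = -3*(97 + 3*20) = -3*(97 + 60) = -3*157 = -471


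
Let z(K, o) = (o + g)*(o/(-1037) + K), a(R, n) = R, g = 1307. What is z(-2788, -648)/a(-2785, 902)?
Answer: 1904844772/2888045 ≈ 659.56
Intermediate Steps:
z(K, o) = (1307 + o)*(K - o/1037) (z(K, o) = (o + 1307)*(o/(-1037) + K) = (1307 + o)*(o*(-1/1037) + K) = (1307 + o)*(-o/1037 + K) = (1307 + o)*(K - o/1037))
z(-2788, -648)/a(-2785, 902) = (1307*(-2788) - 1307/1037*(-648) - 1/1037*(-648)² - 2788*(-648))/(-2785) = (-3643916 + 846936/1037 - 1/1037*419904 + 1806624)*(-1/2785) = (-3643916 + 846936/1037 - 419904/1037 + 1806624)*(-1/2785) = -1904844772/1037*(-1/2785) = 1904844772/2888045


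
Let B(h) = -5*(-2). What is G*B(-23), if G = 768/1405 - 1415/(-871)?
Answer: 5314006/244751 ≈ 21.712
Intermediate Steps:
B(h) = 10
G = 2657003/1223755 (G = 768*(1/1405) - 1415*(-1/871) = 768/1405 + 1415/871 = 2657003/1223755 ≈ 2.1712)
G*B(-23) = (2657003/1223755)*10 = 5314006/244751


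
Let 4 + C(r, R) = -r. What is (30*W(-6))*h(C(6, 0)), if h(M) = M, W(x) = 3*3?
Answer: -2700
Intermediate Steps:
W(x) = 9
C(r, R) = -4 - r
(30*W(-6))*h(C(6, 0)) = (30*9)*(-4 - 1*6) = 270*(-4 - 6) = 270*(-10) = -2700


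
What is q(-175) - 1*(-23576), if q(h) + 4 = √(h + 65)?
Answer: 23572 + I*√110 ≈ 23572.0 + 10.488*I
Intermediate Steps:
q(h) = -4 + √(65 + h) (q(h) = -4 + √(h + 65) = -4 + √(65 + h))
q(-175) - 1*(-23576) = (-4 + √(65 - 175)) - 1*(-23576) = (-4 + √(-110)) + 23576 = (-4 + I*√110) + 23576 = 23572 + I*√110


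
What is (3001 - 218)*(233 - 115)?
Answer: 328394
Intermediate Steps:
(3001 - 218)*(233 - 115) = 2783*118 = 328394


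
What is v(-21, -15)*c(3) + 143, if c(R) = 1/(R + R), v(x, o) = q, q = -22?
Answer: 418/3 ≈ 139.33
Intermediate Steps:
v(x, o) = -22
c(R) = 1/(2*R)
v(-21, -15)*c(3) + 143 = -11/3 + 143 = 418/3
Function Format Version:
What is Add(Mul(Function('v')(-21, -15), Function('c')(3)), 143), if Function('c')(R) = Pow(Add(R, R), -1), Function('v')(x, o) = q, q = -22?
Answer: Rational(418, 3) ≈ 139.33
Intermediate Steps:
Function('v')(x, o) = -22
Function('c')(R) = Mul(Rational(1, 2), Pow(R, -1)) (Function('c')(R) = Pow(Mul(2, R), -1) = Mul(Rational(1, 2), Pow(R, -1)))
Add(Mul(Function('v')(-21, -15), Function('c')(3)), 143) = Add(Mul(-22, Mul(Rational(1, 2), Pow(3, -1))), 143) = Add(Mul(-22, Mul(Rational(1, 2), Rational(1, 3))), 143) = Add(Mul(-22, Rational(1, 6)), 143) = Add(Rational(-11, 3), 143) = Rational(418, 3)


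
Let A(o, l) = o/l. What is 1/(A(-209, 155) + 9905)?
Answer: 155/1535066 ≈ 0.00010097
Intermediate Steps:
1/(A(-209, 155) + 9905) = 1/(-209/155 + 9905) = 1/(1535066/155) = 155/1535066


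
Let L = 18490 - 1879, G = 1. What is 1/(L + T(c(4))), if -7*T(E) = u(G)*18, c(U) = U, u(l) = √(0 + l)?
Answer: 7/116259 ≈ 6.0210e-5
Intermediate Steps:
u(l) = √l
L = 16611
T(E) = -18/7 (T(E) = -√1*18/7 = -18/7)
1/(L + T(c(4))) = 1/(16611 - 18/7) = 1/(116259/7) = 7/116259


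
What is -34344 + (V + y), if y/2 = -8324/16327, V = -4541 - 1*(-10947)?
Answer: -456160374/16327 ≈ -27939.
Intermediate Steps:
V = 6406 (V = -4541 + 10947 = 6406)
y = -16648/16327 (y = 2*(-8324/16327) = -16648/16327 ≈ -1.0197)
-34344 + (V + y) = -34344 + (6406 - 16648/16327) = -34344 + 104574114/16327 = -456160374/16327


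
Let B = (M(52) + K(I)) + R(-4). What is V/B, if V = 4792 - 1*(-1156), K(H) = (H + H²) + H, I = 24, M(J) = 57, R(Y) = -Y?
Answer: 5948/685 ≈ 8.6832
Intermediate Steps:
K(H) = H² + 2*H
V = 5948 (V = 4792 + 1156 = 5948)
B = 685 (B = (57 + 24*(2 + 24)) - 1*(-4) = (57 + 24*26) + 4 = (57 + 624) + 4 = 681 + 4 = 685)
V/B = 5948/685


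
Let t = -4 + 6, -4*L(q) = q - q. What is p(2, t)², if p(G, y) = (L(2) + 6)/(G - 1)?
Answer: 36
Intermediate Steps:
L(q) = 0 (L(q) = -(q - q)/4 = -¼*0 = 0)
t = 2
p(G, y) = 6/(-1 + G) (p(G, y) = (0 + 6)/(G - 1) = 6/(-1 + G))
p(2, t)² = (6/(-1 + 2))² = (6/1)² = (6*1)² = 6² = 36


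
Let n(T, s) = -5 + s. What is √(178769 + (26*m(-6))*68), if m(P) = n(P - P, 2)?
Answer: √173465 ≈ 416.49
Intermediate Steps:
m(P) = -3 (m(P) = -5 + 2 = -3)
√(178769 + (26*m(-6))*68) = √(178769 + (26*(-3))*68) = √(178769 - 78*68) = √(178769 - 5304) = √173465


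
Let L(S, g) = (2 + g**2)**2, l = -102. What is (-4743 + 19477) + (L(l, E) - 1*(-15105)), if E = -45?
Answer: 4138568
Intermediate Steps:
(-4743 + 19477) + (L(l, E) - 1*(-15105)) = (-4743 + 19477) + ((2 + (-45)**2)**2 - 1*(-15105)) = 14734 + ((2 + 2025)**2 + 15105) = 14734 + (2027**2 + 15105) = 14734 + (4108729 + 15105) = 14734 + 4123834 = 4138568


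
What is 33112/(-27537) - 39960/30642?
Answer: -352499404/140631459 ≈ -2.5065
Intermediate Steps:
33112/(-27537) - 39960/30642 = 33112*(-1/27537) - 39960*1/30642 = -33112/27537 - 6660/5107 = -352499404/140631459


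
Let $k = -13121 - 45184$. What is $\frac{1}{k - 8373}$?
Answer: $- \frac{1}{66678} \approx -1.4997 \cdot 10^{-5}$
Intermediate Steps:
$k = -58305$
$\frac{1}{k - 8373} = \frac{1}{-58305 - 8373} = \frac{1}{-66678} = - \frac{1}{66678}$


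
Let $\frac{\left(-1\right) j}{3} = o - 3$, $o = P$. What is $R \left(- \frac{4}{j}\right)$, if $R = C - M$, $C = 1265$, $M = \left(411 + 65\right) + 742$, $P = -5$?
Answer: $- \frac{47}{6} \approx -7.8333$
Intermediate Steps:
$M = 1218$ ($M = 476 + 742 = 1218$)
$R = 47$ ($R = 1265 - 1218 = 47$)
$o = -5$
$j = 24$ ($j = - 3 \left(-5 - 3\right) = \left(-3\right) \left(-8\right) = 24$)
$R \left(- \frac{4}{j}\right) = 47 \left(- \frac{4}{24}\right) = 47 \left(\left(-4\right) \frac{1}{24}\right) = 47 \left(- \frac{1}{6}\right) = - \frac{47}{6}$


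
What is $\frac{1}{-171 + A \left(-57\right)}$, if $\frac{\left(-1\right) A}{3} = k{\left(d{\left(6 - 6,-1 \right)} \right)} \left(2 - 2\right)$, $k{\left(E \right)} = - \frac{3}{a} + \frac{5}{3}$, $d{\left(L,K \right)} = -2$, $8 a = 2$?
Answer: $- \frac{1}{171} \approx -0.005848$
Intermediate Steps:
$a = \frac{1}{4}$ ($a = \frac{1}{8} \cdot 2 = \frac{1}{4} \approx 0.25$)
$k{\left(E \right)} = - \frac{31}{3}$ ($k{\left(E \right)} = - 3 \frac{1}{\frac{1}{4}} + \frac{5}{3} = \left(-3\right) 4 + 5 \cdot \frac{1}{3} = -12 + \frac{5}{3} = - \frac{31}{3}$)
$A = 0$ ($A = - 3 \left(- \frac{31 \left(2 - 2\right)}{3}\right) = - 3 \left(\left(- \frac{31}{3}\right) 0\right) = \left(-3\right) 0 = 0$)
$\frac{1}{-171 + A \left(-57\right)} = \frac{1}{-171 + 0 \left(-57\right)} = \frac{1}{-171 + 0} = \frac{1}{-171} = - \frac{1}{171}$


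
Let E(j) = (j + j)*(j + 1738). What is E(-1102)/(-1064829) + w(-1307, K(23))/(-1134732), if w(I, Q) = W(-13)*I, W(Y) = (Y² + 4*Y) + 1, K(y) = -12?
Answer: 292471348327/201382590138 ≈ 1.4523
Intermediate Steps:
E(j) = 2*j*(1738 + j) (E(j) = (2*j)*(1738 + j) = 2*j*(1738 + j))
W(Y) = 1 + Y² + 4*Y
w(I, Q) = 118*I (w(I, Q) = (1 + (-13)² + 4*(-13))*I = (1 + 169 - 52)*I = 118*I)
E(-1102)/(-1064829) + w(-1307, K(23))/(-1134732) = (2*(-1102)*(1738 - 1102))/(-1064829) + (118*(-1307))/(-1134732) = (2*(-1102)*636)*(-1/1064829) - 154226*(-1/1134732) = -1401744*(-1/1064829) + 77113/567366 = 467248/354943 + 77113/567366 = 292471348327/201382590138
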